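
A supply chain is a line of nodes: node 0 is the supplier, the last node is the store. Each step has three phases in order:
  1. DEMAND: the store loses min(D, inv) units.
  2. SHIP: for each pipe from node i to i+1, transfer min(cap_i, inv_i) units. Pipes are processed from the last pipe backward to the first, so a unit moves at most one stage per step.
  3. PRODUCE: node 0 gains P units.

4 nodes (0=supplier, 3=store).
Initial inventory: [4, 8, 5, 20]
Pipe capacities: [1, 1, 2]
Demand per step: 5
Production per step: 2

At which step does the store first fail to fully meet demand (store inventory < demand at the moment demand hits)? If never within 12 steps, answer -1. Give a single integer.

Step 1: demand=5,sold=5 ship[2->3]=2 ship[1->2]=1 ship[0->1]=1 prod=2 -> [5 8 4 17]
Step 2: demand=5,sold=5 ship[2->3]=2 ship[1->2]=1 ship[0->1]=1 prod=2 -> [6 8 3 14]
Step 3: demand=5,sold=5 ship[2->3]=2 ship[1->2]=1 ship[0->1]=1 prod=2 -> [7 8 2 11]
Step 4: demand=5,sold=5 ship[2->3]=2 ship[1->2]=1 ship[0->1]=1 prod=2 -> [8 8 1 8]
Step 5: demand=5,sold=5 ship[2->3]=1 ship[1->2]=1 ship[0->1]=1 prod=2 -> [9 8 1 4]
Step 6: demand=5,sold=4 ship[2->3]=1 ship[1->2]=1 ship[0->1]=1 prod=2 -> [10 8 1 1]
Step 7: demand=5,sold=1 ship[2->3]=1 ship[1->2]=1 ship[0->1]=1 prod=2 -> [11 8 1 1]
Step 8: demand=5,sold=1 ship[2->3]=1 ship[1->2]=1 ship[0->1]=1 prod=2 -> [12 8 1 1]
Step 9: demand=5,sold=1 ship[2->3]=1 ship[1->2]=1 ship[0->1]=1 prod=2 -> [13 8 1 1]
Step 10: demand=5,sold=1 ship[2->3]=1 ship[1->2]=1 ship[0->1]=1 prod=2 -> [14 8 1 1]
Step 11: demand=5,sold=1 ship[2->3]=1 ship[1->2]=1 ship[0->1]=1 prod=2 -> [15 8 1 1]
Step 12: demand=5,sold=1 ship[2->3]=1 ship[1->2]=1 ship[0->1]=1 prod=2 -> [16 8 1 1]
First stockout at step 6

6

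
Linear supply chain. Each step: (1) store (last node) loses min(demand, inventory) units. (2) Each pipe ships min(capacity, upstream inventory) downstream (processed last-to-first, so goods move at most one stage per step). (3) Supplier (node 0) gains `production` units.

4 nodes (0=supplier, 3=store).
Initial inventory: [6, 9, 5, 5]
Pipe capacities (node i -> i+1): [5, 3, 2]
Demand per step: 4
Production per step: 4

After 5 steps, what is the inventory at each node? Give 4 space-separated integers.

Step 1: demand=4,sold=4 ship[2->3]=2 ship[1->2]=3 ship[0->1]=5 prod=4 -> inv=[5 11 6 3]
Step 2: demand=4,sold=3 ship[2->3]=2 ship[1->2]=3 ship[0->1]=5 prod=4 -> inv=[4 13 7 2]
Step 3: demand=4,sold=2 ship[2->3]=2 ship[1->2]=3 ship[0->1]=4 prod=4 -> inv=[4 14 8 2]
Step 4: demand=4,sold=2 ship[2->3]=2 ship[1->2]=3 ship[0->1]=4 prod=4 -> inv=[4 15 9 2]
Step 5: demand=4,sold=2 ship[2->3]=2 ship[1->2]=3 ship[0->1]=4 prod=4 -> inv=[4 16 10 2]

4 16 10 2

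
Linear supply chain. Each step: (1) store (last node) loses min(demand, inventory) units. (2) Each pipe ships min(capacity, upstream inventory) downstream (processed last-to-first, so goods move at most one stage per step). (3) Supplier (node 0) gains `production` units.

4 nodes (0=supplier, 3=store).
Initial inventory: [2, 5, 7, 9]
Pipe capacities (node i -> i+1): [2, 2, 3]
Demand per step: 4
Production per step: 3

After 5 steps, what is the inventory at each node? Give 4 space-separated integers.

Step 1: demand=4,sold=4 ship[2->3]=3 ship[1->2]=2 ship[0->1]=2 prod=3 -> inv=[3 5 6 8]
Step 2: demand=4,sold=4 ship[2->3]=3 ship[1->2]=2 ship[0->1]=2 prod=3 -> inv=[4 5 5 7]
Step 3: demand=4,sold=4 ship[2->3]=3 ship[1->2]=2 ship[0->1]=2 prod=3 -> inv=[5 5 4 6]
Step 4: demand=4,sold=4 ship[2->3]=3 ship[1->2]=2 ship[0->1]=2 prod=3 -> inv=[6 5 3 5]
Step 5: demand=4,sold=4 ship[2->3]=3 ship[1->2]=2 ship[0->1]=2 prod=3 -> inv=[7 5 2 4]

7 5 2 4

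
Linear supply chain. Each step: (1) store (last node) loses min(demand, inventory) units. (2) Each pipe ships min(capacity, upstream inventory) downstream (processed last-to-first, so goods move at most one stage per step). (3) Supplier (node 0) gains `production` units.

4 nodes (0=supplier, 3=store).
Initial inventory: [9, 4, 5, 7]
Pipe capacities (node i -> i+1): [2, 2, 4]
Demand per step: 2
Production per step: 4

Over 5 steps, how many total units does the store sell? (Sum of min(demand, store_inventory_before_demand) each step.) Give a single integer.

Step 1: sold=2 (running total=2) -> [11 4 3 9]
Step 2: sold=2 (running total=4) -> [13 4 2 10]
Step 3: sold=2 (running total=6) -> [15 4 2 10]
Step 4: sold=2 (running total=8) -> [17 4 2 10]
Step 5: sold=2 (running total=10) -> [19 4 2 10]

Answer: 10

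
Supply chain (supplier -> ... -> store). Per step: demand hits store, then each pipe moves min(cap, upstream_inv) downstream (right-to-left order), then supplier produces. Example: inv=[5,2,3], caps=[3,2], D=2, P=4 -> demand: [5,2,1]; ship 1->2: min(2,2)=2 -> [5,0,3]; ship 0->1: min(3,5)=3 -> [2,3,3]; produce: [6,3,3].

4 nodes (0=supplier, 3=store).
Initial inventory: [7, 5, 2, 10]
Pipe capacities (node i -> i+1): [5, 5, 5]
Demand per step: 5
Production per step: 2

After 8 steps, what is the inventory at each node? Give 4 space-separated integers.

Step 1: demand=5,sold=5 ship[2->3]=2 ship[1->2]=5 ship[0->1]=5 prod=2 -> inv=[4 5 5 7]
Step 2: demand=5,sold=5 ship[2->3]=5 ship[1->2]=5 ship[0->1]=4 prod=2 -> inv=[2 4 5 7]
Step 3: demand=5,sold=5 ship[2->3]=5 ship[1->2]=4 ship[0->1]=2 prod=2 -> inv=[2 2 4 7]
Step 4: demand=5,sold=5 ship[2->3]=4 ship[1->2]=2 ship[0->1]=2 prod=2 -> inv=[2 2 2 6]
Step 5: demand=5,sold=5 ship[2->3]=2 ship[1->2]=2 ship[0->1]=2 prod=2 -> inv=[2 2 2 3]
Step 6: demand=5,sold=3 ship[2->3]=2 ship[1->2]=2 ship[0->1]=2 prod=2 -> inv=[2 2 2 2]
Step 7: demand=5,sold=2 ship[2->3]=2 ship[1->2]=2 ship[0->1]=2 prod=2 -> inv=[2 2 2 2]
Step 8: demand=5,sold=2 ship[2->3]=2 ship[1->2]=2 ship[0->1]=2 prod=2 -> inv=[2 2 2 2]

2 2 2 2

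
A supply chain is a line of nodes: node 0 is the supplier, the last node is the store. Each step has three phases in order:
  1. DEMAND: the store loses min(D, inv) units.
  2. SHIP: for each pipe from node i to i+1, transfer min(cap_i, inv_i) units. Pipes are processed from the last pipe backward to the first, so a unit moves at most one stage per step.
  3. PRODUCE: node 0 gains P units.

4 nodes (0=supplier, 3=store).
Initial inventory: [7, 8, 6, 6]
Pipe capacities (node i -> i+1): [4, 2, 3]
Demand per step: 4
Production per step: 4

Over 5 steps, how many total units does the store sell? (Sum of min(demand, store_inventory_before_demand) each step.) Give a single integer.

Answer: 18

Derivation:
Step 1: sold=4 (running total=4) -> [7 10 5 5]
Step 2: sold=4 (running total=8) -> [7 12 4 4]
Step 3: sold=4 (running total=12) -> [7 14 3 3]
Step 4: sold=3 (running total=15) -> [7 16 2 3]
Step 5: sold=3 (running total=18) -> [7 18 2 2]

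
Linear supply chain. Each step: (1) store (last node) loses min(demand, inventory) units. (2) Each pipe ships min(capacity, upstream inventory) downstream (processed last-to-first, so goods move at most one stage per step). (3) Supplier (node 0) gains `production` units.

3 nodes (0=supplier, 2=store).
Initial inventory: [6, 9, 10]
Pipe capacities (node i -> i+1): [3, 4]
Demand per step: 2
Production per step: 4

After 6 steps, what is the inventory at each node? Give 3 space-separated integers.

Step 1: demand=2,sold=2 ship[1->2]=4 ship[0->1]=3 prod=4 -> inv=[7 8 12]
Step 2: demand=2,sold=2 ship[1->2]=4 ship[0->1]=3 prod=4 -> inv=[8 7 14]
Step 3: demand=2,sold=2 ship[1->2]=4 ship[0->1]=3 prod=4 -> inv=[9 6 16]
Step 4: demand=2,sold=2 ship[1->2]=4 ship[0->1]=3 prod=4 -> inv=[10 5 18]
Step 5: demand=2,sold=2 ship[1->2]=4 ship[0->1]=3 prod=4 -> inv=[11 4 20]
Step 6: demand=2,sold=2 ship[1->2]=4 ship[0->1]=3 prod=4 -> inv=[12 3 22]

12 3 22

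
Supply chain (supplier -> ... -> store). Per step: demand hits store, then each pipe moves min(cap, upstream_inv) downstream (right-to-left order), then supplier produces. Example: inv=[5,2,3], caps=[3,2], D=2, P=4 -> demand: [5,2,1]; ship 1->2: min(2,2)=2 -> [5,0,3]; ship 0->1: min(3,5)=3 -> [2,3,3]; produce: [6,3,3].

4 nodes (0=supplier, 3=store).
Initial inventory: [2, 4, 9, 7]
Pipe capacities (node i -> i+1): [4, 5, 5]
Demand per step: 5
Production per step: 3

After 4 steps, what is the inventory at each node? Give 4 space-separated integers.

Step 1: demand=5,sold=5 ship[2->3]=5 ship[1->2]=4 ship[0->1]=2 prod=3 -> inv=[3 2 8 7]
Step 2: demand=5,sold=5 ship[2->3]=5 ship[1->2]=2 ship[0->1]=3 prod=3 -> inv=[3 3 5 7]
Step 3: demand=5,sold=5 ship[2->3]=5 ship[1->2]=3 ship[0->1]=3 prod=3 -> inv=[3 3 3 7]
Step 4: demand=5,sold=5 ship[2->3]=3 ship[1->2]=3 ship[0->1]=3 prod=3 -> inv=[3 3 3 5]

3 3 3 5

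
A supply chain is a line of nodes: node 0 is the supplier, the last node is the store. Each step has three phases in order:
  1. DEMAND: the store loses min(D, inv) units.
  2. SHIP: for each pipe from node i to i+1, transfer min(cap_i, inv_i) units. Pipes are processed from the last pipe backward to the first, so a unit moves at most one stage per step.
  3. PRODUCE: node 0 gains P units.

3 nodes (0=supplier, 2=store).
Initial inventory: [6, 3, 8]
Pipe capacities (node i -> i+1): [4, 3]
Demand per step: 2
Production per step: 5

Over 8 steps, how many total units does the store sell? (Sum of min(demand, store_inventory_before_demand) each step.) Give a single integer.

Answer: 16

Derivation:
Step 1: sold=2 (running total=2) -> [7 4 9]
Step 2: sold=2 (running total=4) -> [8 5 10]
Step 3: sold=2 (running total=6) -> [9 6 11]
Step 4: sold=2 (running total=8) -> [10 7 12]
Step 5: sold=2 (running total=10) -> [11 8 13]
Step 6: sold=2 (running total=12) -> [12 9 14]
Step 7: sold=2 (running total=14) -> [13 10 15]
Step 8: sold=2 (running total=16) -> [14 11 16]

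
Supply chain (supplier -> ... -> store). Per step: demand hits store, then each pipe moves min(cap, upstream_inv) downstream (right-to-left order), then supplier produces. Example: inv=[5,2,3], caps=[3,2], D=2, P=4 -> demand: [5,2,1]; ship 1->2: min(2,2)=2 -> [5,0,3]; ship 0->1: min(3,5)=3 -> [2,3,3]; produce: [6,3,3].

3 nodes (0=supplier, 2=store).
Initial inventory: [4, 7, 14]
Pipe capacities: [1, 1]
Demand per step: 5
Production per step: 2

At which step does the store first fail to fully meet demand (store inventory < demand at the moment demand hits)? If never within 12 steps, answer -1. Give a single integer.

Step 1: demand=5,sold=5 ship[1->2]=1 ship[0->1]=1 prod=2 -> [5 7 10]
Step 2: demand=5,sold=5 ship[1->2]=1 ship[0->1]=1 prod=2 -> [6 7 6]
Step 3: demand=5,sold=5 ship[1->2]=1 ship[0->1]=1 prod=2 -> [7 7 2]
Step 4: demand=5,sold=2 ship[1->2]=1 ship[0->1]=1 prod=2 -> [8 7 1]
Step 5: demand=5,sold=1 ship[1->2]=1 ship[0->1]=1 prod=2 -> [9 7 1]
Step 6: demand=5,sold=1 ship[1->2]=1 ship[0->1]=1 prod=2 -> [10 7 1]
Step 7: demand=5,sold=1 ship[1->2]=1 ship[0->1]=1 prod=2 -> [11 7 1]
Step 8: demand=5,sold=1 ship[1->2]=1 ship[0->1]=1 prod=2 -> [12 7 1]
Step 9: demand=5,sold=1 ship[1->2]=1 ship[0->1]=1 prod=2 -> [13 7 1]
Step 10: demand=5,sold=1 ship[1->2]=1 ship[0->1]=1 prod=2 -> [14 7 1]
Step 11: demand=5,sold=1 ship[1->2]=1 ship[0->1]=1 prod=2 -> [15 7 1]
Step 12: demand=5,sold=1 ship[1->2]=1 ship[0->1]=1 prod=2 -> [16 7 1]
First stockout at step 4

4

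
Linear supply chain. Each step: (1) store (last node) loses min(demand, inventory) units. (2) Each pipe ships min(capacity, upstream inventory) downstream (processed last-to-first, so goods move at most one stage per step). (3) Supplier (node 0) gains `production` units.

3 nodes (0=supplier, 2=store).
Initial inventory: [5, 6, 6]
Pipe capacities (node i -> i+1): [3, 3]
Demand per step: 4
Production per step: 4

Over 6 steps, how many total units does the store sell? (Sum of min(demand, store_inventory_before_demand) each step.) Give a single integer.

Step 1: sold=4 (running total=4) -> [6 6 5]
Step 2: sold=4 (running total=8) -> [7 6 4]
Step 3: sold=4 (running total=12) -> [8 6 3]
Step 4: sold=3 (running total=15) -> [9 6 3]
Step 5: sold=3 (running total=18) -> [10 6 3]
Step 6: sold=3 (running total=21) -> [11 6 3]

Answer: 21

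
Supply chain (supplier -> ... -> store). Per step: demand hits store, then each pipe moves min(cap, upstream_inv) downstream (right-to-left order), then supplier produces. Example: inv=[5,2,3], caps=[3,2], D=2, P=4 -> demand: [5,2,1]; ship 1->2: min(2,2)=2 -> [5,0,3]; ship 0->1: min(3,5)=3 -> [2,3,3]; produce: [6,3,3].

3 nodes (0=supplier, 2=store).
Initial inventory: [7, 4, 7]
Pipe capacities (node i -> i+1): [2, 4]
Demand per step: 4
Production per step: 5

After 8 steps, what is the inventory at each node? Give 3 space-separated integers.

Step 1: demand=4,sold=4 ship[1->2]=4 ship[0->1]=2 prod=5 -> inv=[10 2 7]
Step 2: demand=4,sold=4 ship[1->2]=2 ship[0->1]=2 prod=5 -> inv=[13 2 5]
Step 3: demand=4,sold=4 ship[1->2]=2 ship[0->1]=2 prod=5 -> inv=[16 2 3]
Step 4: demand=4,sold=3 ship[1->2]=2 ship[0->1]=2 prod=5 -> inv=[19 2 2]
Step 5: demand=4,sold=2 ship[1->2]=2 ship[0->1]=2 prod=5 -> inv=[22 2 2]
Step 6: demand=4,sold=2 ship[1->2]=2 ship[0->1]=2 prod=5 -> inv=[25 2 2]
Step 7: demand=4,sold=2 ship[1->2]=2 ship[0->1]=2 prod=5 -> inv=[28 2 2]
Step 8: demand=4,sold=2 ship[1->2]=2 ship[0->1]=2 prod=5 -> inv=[31 2 2]

31 2 2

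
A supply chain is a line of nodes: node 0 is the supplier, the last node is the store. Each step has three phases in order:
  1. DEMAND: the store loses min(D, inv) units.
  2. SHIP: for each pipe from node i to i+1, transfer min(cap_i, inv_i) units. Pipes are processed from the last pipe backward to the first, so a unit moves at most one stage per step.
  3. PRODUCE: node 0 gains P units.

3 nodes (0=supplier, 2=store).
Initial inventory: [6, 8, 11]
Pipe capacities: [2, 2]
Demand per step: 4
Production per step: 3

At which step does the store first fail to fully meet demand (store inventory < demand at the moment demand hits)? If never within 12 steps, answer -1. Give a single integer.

Step 1: demand=4,sold=4 ship[1->2]=2 ship[0->1]=2 prod=3 -> [7 8 9]
Step 2: demand=4,sold=4 ship[1->2]=2 ship[0->1]=2 prod=3 -> [8 8 7]
Step 3: demand=4,sold=4 ship[1->2]=2 ship[0->1]=2 prod=3 -> [9 8 5]
Step 4: demand=4,sold=4 ship[1->2]=2 ship[0->1]=2 prod=3 -> [10 8 3]
Step 5: demand=4,sold=3 ship[1->2]=2 ship[0->1]=2 prod=3 -> [11 8 2]
Step 6: demand=4,sold=2 ship[1->2]=2 ship[0->1]=2 prod=3 -> [12 8 2]
Step 7: demand=4,sold=2 ship[1->2]=2 ship[0->1]=2 prod=3 -> [13 8 2]
Step 8: demand=4,sold=2 ship[1->2]=2 ship[0->1]=2 prod=3 -> [14 8 2]
Step 9: demand=4,sold=2 ship[1->2]=2 ship[0->1]=2 prod=3 -> [15 8 2]
Step 10: demand=4,sold=2 ship[1->2]=2 ship[0->1]=2 prod=3 -> [16 8 2]
Step 11: demand=4,sold=2 ship[1->2]=2 ship[0->1]=2 prod=3 -> [17 8 2]
Step 12: demand=4,sold=2 ship[1->2]=2 ship[0->1]=2 prod=3 -> [18 8 2]
First stockout at step 5

5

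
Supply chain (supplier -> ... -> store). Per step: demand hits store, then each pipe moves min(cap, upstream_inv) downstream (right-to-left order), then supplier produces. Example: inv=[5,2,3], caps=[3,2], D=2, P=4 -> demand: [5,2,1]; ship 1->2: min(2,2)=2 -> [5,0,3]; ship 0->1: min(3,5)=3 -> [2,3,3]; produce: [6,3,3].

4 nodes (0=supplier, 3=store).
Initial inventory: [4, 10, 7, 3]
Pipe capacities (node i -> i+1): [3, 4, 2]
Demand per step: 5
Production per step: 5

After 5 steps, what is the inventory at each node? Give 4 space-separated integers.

Step 1: demand=5,sold=3 ship[2->3]=2 ship[1->2]=4 ship[0->1]=3 prod=5 -> inv=[6 9 9 2]
Step 2: demand=5,sold=2 ship[2->3]=2 ship[1->2]=4 ship[0->1]=3 prod=5 -> inv=[8 8 11 2]
Step 3: demand=5,sold=2 ship[2->3]=2 ship[1->2]=4 ship[0->1]=3 prod=5 -> inv=[10 7 13 2]
Step 4: demand=5,sold=2 ship[2->3]=2 ship[1->2]=4 ship[0->1]=3 prod=5 -> inv=[12 6 15 2]
Step 5: demand=5,sold=2 ship[2->3]=2 ship[1->2]=4 ship[0->1]=3 prod=5 -> inv=[14 5 17 2]

14 5 17 2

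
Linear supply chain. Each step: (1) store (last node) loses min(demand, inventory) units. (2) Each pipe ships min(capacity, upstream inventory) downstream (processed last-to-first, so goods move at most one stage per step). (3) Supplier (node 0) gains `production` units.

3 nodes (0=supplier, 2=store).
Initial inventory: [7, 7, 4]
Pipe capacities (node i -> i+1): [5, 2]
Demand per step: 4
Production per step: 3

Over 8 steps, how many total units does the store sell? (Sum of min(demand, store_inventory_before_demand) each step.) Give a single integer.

Answer: 18

Derivation:
Step 1: sold=4 (running total=4) -> [5 10 2]
Step 2: sold=2 (running total=6) -> [3 13 2]
Step 3: sold=2 (running total=8) -> [3 14 2]
Step 4: sold=2 (running total=10) -> [3 15 2]
Step 5: sold=2 (running total=12) -> [3 16 2]
Step 6: sold=2 (running total=14) -> [3 17 2]
Step 7: sold=2 (running total=16) -> [3 18 2]
Step 8: sold=2 (running total=18) -> [3 19 2]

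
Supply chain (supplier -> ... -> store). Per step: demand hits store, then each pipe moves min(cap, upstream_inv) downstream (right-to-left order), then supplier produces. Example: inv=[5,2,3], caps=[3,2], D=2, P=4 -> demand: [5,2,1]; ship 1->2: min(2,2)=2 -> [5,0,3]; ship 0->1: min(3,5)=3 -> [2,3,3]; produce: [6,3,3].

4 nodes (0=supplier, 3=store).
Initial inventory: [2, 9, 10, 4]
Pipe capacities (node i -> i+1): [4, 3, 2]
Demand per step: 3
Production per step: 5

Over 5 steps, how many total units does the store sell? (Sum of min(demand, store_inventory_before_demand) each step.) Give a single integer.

Answer: 12

Derivation:
Step 1: sold=3 (running total=3) -> [5 8 11 3]
Step 2: sold=3 (running total=6) -> [6 9 12 2]
Step 3: sold=2 (running total=8) -> [7 10 13 2]
Step 4: sold=2 (running total=10) -> [8 11 14 2]
Step 5: sold=2 (running total=12) -> [9 12 15 2]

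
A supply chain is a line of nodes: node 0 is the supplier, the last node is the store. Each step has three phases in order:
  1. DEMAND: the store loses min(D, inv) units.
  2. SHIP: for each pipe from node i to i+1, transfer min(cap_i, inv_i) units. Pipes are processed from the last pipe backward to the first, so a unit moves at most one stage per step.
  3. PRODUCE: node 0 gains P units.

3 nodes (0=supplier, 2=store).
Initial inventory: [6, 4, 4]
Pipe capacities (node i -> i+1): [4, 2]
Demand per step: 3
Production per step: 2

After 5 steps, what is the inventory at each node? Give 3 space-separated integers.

Step 1: demand=3,sold=3 ship[1->2]=2 ship[0->1]=4 prod=2 -> inv=[4 6 3]
Step 2: demand=3,sold=3 ship[1->2]=2 ship[0->1]=4 prod=2 -> inv=[2 8 2]
Step 3: demand=3,sold=2 ship[1->2]=2 ship[0->1]=2 prod=2 -> inv=[2 8 2]
Step 4: demand=3,sold=2 ship[1->2]=2 ship[0->1]=2 prod=2 -> inv=[2 8 2]
Step 5: demand=3,sold=2 ship[1->2]=2 ship[0->1]=2 prod=2 -> inv=[2 8 2]

2 8 2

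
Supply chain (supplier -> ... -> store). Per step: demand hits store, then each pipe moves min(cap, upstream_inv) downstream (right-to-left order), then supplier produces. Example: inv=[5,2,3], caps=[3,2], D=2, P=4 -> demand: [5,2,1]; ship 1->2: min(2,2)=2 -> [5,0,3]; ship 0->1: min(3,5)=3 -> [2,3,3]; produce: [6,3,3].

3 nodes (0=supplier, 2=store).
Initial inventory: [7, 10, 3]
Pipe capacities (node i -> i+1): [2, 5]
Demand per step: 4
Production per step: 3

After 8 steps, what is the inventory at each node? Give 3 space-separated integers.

Step 1: demand=4,sold=3 ship[1->2]=5 ship[0->1]=2 prod=3 -> inv=[8 7 5]
Step 2: demand=4,sold=4 ship[1->2]=5 ship[0->1]=2 prod=3 -> inv=[9 4 6]
Step 3: demand=4,sold=4 ship[1->2]=4 ship[0->1]=2 prod=3 -> inv=[10 2 6]
Step 4: demand=4,sold=4 ship[1->2]=2 ship[0->1]=2 prod=3 -> inv=[11 2 4]
Step 5: demand=4,sold=4 ship[1->2]=2 ship[0->1]=2 prod=3 -> inv=[12 2 2]
Step 6: demand=4,sold=2 ship[1->2]=2 ship[0->1]=2 prod=3 -> inv=[13 2 2]
Step 7: demand=4,sold=2 ship[1->2]=2 ship[0->1]=2 prod=3 -> inv=[14 2 2]
Step 8: demand=4,sold=2 ship[1->2]=2 ship[0->1]=2 prod=3 -> inv=[15 2 2]

15 2 2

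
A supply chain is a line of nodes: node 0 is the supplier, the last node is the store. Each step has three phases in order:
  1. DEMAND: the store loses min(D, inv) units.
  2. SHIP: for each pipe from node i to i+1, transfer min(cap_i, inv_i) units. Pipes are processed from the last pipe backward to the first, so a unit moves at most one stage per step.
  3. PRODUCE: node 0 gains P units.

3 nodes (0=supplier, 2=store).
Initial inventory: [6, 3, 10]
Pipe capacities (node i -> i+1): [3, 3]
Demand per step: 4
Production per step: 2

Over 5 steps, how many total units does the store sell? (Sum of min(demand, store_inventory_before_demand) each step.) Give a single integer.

Answer: 20

Derivation:
Step 1: sold=4 (running total=4) -> [5 3 9]
Step 2: sold=4 (running total=8) -> [4 3 8]
Step 3: sold=4 (running total=12) -> [3 3 7]
Step 4: sold=4 (running total=16) -> [2 3 6]
Step 5: sold=4 (running total=20) -> [2 2 5]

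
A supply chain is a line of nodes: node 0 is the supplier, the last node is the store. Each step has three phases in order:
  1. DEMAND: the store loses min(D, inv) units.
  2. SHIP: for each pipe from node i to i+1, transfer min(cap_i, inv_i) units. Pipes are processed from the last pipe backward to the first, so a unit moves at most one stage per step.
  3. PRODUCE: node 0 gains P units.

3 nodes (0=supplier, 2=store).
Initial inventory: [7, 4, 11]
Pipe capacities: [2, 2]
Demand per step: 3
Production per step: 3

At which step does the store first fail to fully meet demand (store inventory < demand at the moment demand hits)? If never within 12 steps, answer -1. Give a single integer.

Step 1: demand=3,sold=3 ship[1->2]=2 ship[0->1]=2 prod=3 -> [8 4 10]
Step 2: demand=3,sold=3 ship[1->2]=2 ship[0->1]=2 prod=3 -> [9 4 9]
Step 3: demand=3,sold=3 ship[1->2]=2 ship[0->1]=2 prod=3 -> [10 4 8]
Step 4: demand=3,sold=3 ship[1->2]=2 ship[0->1]=2 prod=3 -> [11 4 7]
Step 5: demand=3,sold=3 ship[1->2]=2 ship[0->1]=2 prod=3 -> [12 4 6]
Step 6: demand=3,sold=3 ship[1->2]=2 ship[0->1]=2 prod=3 -> [13 4 5]
Step 7: demand=3,sold=3 ship[1->2]=2 ship[0->1]=2 prod=3 -> [14 4 4]
Step 8: demand=3,sold=3 ship[1->2]=2 ship[0->1]=2 prod=3 -> [15 4 3]
Step 9: demand=3,sold=3 ship[1->2]=2 ship[0->1]=2 prod=3 -> [16 4 2]
Step 10: demand=3,sold=2 ship[1->2]=2 ship[0->1]=2 prod=3 -> [17 4 2]
Step 11: demand=3,sold=2 ship[1->2]=2 ship[0->1]=2 prod=3 -> [18 4 2]
Step 12: demand=3,sold=2 ship[1->2]=2 ship[0->1]=2 prod=3 -> [19 4 2]
First stockout at step 10

10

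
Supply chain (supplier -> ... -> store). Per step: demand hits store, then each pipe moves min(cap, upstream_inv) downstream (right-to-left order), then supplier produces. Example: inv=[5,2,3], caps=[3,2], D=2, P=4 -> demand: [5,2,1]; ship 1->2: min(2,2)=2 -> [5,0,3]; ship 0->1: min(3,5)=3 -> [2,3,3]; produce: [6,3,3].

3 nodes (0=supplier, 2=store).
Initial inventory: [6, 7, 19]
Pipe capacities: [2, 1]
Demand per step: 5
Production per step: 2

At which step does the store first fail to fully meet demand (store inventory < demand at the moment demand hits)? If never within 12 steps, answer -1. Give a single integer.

Step 1: demand=5,sold=5 ship[1->2]=1 ship[0->1]=2 prod=2 -> [6 8 15]
Step 2: demand=5,sold=5 ship[1->2]=1 ship[0->1]=2 prod=2 -> [6 9 11]
Step 3: demand=5,sold=5 ship[1->2]=1 ship[0->1]=2 prod=2 -> [6 10 7]
Step 4: demand=5,sold=5 ship[1->2]=1 ship[0->1]=2 prod=2 -> [6 11 3]
Step 5: demand=5,sold=3 ship[1->2]=1 ship[0->1]=2 prod=2 -> [6 12 1]
Step 6: demand=5,sold=1 ship[1->2]=1 ship[0->1]=2 prod=2 -> [6 13 1]
Step 7: demand=5,sold=1 ship[1->2]=1 ship[0->1]=2 prod=2 -> [6 14 1]
Step 8: demand=5,sold=1 ship[1->2]=1 ship[0->1]=2 prod=2 -> [6 15 1]
Step 9: demand=5,sold=1 ship[1->2]=1 ship[0->1]=2 prod=2 -> [6 16 1]
Step 10: demand=5,sold=1 ship[1->2]=1 ship[0->1]=2 prod=2 -> [6 17 1]
Step 11: demand=5,sold=1 ship[1->2]=1 ship[0->1]=2 prod=2 -> [6 18 1]
Step 12: demand=5,sold=1 ship[1->2]=1 ship[0->1]=2 prod=2 -> [6 19 1]
First stockout at step 5

5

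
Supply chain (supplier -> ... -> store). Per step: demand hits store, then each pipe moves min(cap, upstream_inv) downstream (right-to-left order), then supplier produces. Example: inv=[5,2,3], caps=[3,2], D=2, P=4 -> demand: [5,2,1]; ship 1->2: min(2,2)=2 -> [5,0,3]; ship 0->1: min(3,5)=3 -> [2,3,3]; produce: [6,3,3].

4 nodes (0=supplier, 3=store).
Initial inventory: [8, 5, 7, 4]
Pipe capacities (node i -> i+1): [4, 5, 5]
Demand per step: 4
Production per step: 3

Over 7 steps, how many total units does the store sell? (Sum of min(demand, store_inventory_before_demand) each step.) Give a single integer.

Answer: 28

Derivation:
Step 1: sold=4 (running total=4) -> [7 4 7 5]
Step 2: sold=4 (running total=8) -> [6 4 6 6]
Step 3: sold=4 (running total=12) -> [5 4 5 7]
Step 4: sold=4 (running total=16) -> [4 4 4 8]
Step 5: sold=4 (running total=20) -> [3 4 4 8]
Step 6: sold=4 (running total=24) -> [3 3 4 8]
Step 7: sold=4 (running total=28) -> [3 3 3 8]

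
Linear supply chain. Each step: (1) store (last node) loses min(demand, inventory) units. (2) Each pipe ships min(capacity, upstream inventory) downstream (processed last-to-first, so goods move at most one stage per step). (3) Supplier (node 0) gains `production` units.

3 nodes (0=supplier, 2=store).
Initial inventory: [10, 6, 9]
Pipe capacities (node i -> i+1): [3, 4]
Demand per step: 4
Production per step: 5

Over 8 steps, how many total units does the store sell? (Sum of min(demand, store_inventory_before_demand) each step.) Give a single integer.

Answer: 32

Derivation:
Step 1: sold=4 (running total=4) -> [12 5 9]
Step 2: sold=4 (running total=8) -> [14 4 9]
Step 3: sold=4 (running total=12) -> [16 3 9]
Step 4: sold=4 (running total=16) -> [18 3 8]
Step 5: sold=4 (running total=20) -> [20 3 7]
Step 6: sold=4 (running total=24) -> [22 3 6]
Step 7: sold=4 (running total=28) -> [24 3 5]
Step 8: sold=4 (running total=32) -> [26 3 4]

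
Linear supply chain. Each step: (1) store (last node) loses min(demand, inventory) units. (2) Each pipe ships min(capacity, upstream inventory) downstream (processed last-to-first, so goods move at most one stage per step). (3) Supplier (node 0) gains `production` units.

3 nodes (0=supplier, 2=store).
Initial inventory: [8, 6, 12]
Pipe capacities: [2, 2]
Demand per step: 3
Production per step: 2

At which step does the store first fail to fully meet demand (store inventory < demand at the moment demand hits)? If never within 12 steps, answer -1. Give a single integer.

Step 1: demand=3,sold=3 ship[1->2]=2 ship[0->1]=2 prod=2 -> [8 6 11]
Step 2: demand=3,sold=3 ship[1->2]=2 ship[0->1]=2 prod=2 -> [8 6 10]
Step 3: demand=3,sold=3 ship[1->2]=2 ship[0->1]=2 prod=2 -> [8 6 9]
Step 4: demand=3,sold=3 ship[1->2]=2 ship[0->1]=2 prod=2 -> [8 6 8]
Step 5: demand=3,sold=3 ship[1->2]=2 ship[0->1]=2 prod=2 -> [8 6 7]
Step 6: demand=3,sold=3 ship[1->2]=2 ship[0->1]=2 prod=2 -> [8 6 6]
Step 7: demand=3,sold=3 ship[1->2]=2 ship[0->1]=2 prod=2 -> [8 6 5]
Step 8: demand=3,sold=3 ship[1->2]=2 ship[0->1]=2 prod=2 -> [8 6 4]
Step 9: demand=3,sold=3 ship[1->2]=2 ship[0->1]=2 prod=2 -> [8 6 3]
Step 10: demand=3,sold=3 ship[1->2]=2 ship[0->1]=2 prod=2 -> [8 6 2]
Step 11: demand=3,sold=2 ship[1->2]=2 ship[0->1]=2 prod=2 -> [8 6 2]
Step 12: demand=3,sold=2 ship[1->2]=2 ship[0->1]=2 prod=2 -> [8 6 2]
First stockout at step 11

11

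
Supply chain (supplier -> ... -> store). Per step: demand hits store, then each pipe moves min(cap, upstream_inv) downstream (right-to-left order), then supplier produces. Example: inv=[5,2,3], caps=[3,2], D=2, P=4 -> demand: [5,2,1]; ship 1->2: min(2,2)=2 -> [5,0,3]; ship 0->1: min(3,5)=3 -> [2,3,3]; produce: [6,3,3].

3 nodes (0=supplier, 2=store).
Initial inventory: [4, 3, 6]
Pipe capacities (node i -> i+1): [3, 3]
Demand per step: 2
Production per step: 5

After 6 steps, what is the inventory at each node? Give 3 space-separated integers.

Step 1: demand=2,sold=2 ship[1->2]=3 ship[0->1]=3 prod=5 -> inv=[6 3 7]
Step 2: demand=2,sold=2 ship[1->2]=3 ship[0->1]=3 prod=5 -> inv=[8 3 8]
Step 3: demand=2,sold=2 ship[1->2]=3 ship[0->1]=3 prod=5 -> inv=[10 3 9]
Step 4: demand=2,sold=2 ship[1->2]=3 ship[0->1]=3 prod=5 -> inv=[12 3 10]
Step 5: demand=2,sold=2 ship[1->2]=3 ship[0->1]=3 prod=5 -> inv=[14 3 11]
Step 6: demand=2,sold=2 ship[1->2]=3 ship[0->1]=3 prod=5 -> inv=[16 3 12]

16 3 12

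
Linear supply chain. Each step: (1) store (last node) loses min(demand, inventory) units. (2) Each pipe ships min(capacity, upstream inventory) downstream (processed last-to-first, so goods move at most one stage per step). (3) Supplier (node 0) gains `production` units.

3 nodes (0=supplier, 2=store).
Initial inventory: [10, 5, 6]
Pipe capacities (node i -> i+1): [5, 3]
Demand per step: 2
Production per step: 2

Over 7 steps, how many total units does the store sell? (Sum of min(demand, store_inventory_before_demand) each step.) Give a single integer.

Answer: 14

Derivation:
Step 1: sold=2 (running total=2) -> [7 7 7]
Step 2: sold=2 (running total=4) -> [4 9 8]
Step 3: sold=2 (running total=6) -> [2 10 9]
Step 4: sold=2 (running total=8) -> [2 9 10]
Step 5: sold=2 (running total=10) -> [2 8 11]
Step 6: sold=2 (running total=12) -> [2 7 12]
Step 7: sold=2 (running total=14) -> [2 6 13]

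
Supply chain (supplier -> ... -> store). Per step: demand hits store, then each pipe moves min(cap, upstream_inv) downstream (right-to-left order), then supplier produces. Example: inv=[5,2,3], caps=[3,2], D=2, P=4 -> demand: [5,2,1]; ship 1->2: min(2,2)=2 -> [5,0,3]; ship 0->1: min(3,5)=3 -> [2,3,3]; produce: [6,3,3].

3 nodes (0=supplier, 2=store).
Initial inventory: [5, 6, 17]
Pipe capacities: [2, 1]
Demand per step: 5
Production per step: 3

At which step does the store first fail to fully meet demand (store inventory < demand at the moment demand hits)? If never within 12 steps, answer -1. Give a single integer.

Step 1: demand=5,sold=5 ship[1->2]=1 ship[0->1]=2 prod=3 -> [6 7 13]
Step 2: demand=5,sold=5 ship[1->2]=1 ship[0->1]=2 prod=3 -> [7 8 9]
Step 3: demand=5,sold=5 ship[1->2]=1 ship[0->1]=2 prod=3 -> [8 9 5]
Step 4: demand=5,sold=5 ship[1->2]=1 ship[0->1]=2 prod=3 -> [9 10 1]
Step 5: demand=5,sold=1 ship[1->2]=1 ship[0->1]=2 prod=3 -> [10 11 1]
Step 6: demand=5,sold=1 ship[1->2]=1 ship[0->1]=2 prod=3 -> [11 12 1]
Step 7: demand=5,sold=1 ship[1->2]=1 ship[0->1]=2 prod=3 -> [12 13 1]
Step 8: demand=5,sold=1 ship[1->2]=1 ship[0->1]=2 prod=3 -> [13 14 1]
Step 9: demand=5,sold=1 ship[1->2]=1 ship[0->1]=2 prod=3 -> [14 15 1]
Step 10: demand=5,sold=1 ship[1->2]=1 ship[0->1]=2 prod=3 -> [15 16 1]
Step 11: demand=5,sold=1 ship[1->2]=1 ship[0->1]=2 prod=3 -> [16 17 1]
Step 12: demand=5,sold=1 ship[1->2]=1 ship[0->1]=2 prod=3 -> [17 18 1]
First stockout at step 5

5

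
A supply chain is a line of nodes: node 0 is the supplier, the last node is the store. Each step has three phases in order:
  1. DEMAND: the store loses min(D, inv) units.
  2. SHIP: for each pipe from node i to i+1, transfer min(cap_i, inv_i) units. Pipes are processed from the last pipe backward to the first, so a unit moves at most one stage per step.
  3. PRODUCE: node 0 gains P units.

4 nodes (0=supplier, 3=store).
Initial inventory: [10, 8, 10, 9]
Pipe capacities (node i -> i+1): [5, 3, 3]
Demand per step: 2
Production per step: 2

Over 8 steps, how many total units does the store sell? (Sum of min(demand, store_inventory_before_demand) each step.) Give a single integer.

Step 1: sold=2 (running total=2) -> [7 10 10 10]
Step 2: sold=2 (running total=4) -> [4 12 10 11]
Step 3: sold=2 (running total=6) -> [2 13 10 12]
Step 4: sold=2 (running total=8) -> [2 12 10 13]
Step 5: sold=2 (running total=10) -> [2 11 10 14]
Step 6: sold=2 (running total=12) -> [2 10 10 15]
Step 7: sold=2 (running total=14) -> [2 9 10 16]
Step 8: sold=2 (running total=16) -> [2 8 10 17]

Answer: 16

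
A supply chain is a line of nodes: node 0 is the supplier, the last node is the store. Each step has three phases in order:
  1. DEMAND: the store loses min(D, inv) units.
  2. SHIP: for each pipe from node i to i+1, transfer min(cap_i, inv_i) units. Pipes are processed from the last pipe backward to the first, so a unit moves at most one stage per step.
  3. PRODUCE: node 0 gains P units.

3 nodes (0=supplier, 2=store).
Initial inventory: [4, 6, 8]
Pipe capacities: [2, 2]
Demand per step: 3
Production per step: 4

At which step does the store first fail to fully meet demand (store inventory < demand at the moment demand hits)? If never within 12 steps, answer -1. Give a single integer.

Step 1: demand=3,sold=3 ship[1->2]=2 ship[0->1]=2 prod=4 -> [6 6 7]
Step 2: demand=3,sold=3 ship[1->2]=2 ship[0->1]=2 prod=4 -> [8 6 6]
Step 3: demand=3,sold=3 ship[1->2]=2 ship[0->1]=2 prod=4 -> [10 6 5]
Step 4: demand=3,sold=3 ship[1->2]=2 ship[0->1]=2 prod=4 -> [12 6 4]
Step 5: demand=3,sold=3 ship[1->2]=2 ship[0->1]=2 prod=4 -> [14 6 3]
Step 6: demand=3,sold=3 ship[1->2]=2 ship[0->1]=2 prod=4 -> [16 6 2]
Step 7: demand=3,sold=2 ship[1->2]=2 ship[0->1]=2 prod=4 -> [18 6 2]
Step 8: demand=3,sold=2 ship[1->2]=2 ship[0->1]=2 prod=4 -> [20 6 2]
Step 9: demand=3,sold=2 ship[1->2]=2 ship[0->1]=2 prod=4 -> [22 6 2]
Step 10: demand=3,sold=2 ship[1->2]=2 ship[0->1]=2 prod=4 -> [24 6 2]
Step 11: demand=3,sold=2 ship[1->2]=2 ship[0->1]=2 prod=4 -> [26 6 2]
Step 12: demand=3,sold=2 ship[1->2]=2 ship[0->1]=2 prod=4 -> [28 6 2]
First stockout at step 7

7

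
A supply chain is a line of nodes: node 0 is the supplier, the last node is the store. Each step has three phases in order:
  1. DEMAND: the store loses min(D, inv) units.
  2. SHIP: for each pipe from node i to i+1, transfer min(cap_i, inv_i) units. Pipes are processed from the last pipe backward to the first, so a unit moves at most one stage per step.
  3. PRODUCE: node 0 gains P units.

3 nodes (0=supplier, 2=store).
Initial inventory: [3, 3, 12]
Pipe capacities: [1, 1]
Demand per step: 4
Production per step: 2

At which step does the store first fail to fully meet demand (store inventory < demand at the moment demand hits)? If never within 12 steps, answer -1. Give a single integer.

Step 1: demand=4,sold=4 ship[1->2]=1 ship[0->1]=1 prod=2 -> [4 3 9]
Step 2: demand=4,sold=4 ship[1->2]=1 ship[0->1]=1 prod=2 -> [5 3 6]
Step 3: demand=4,sold=4 ship[1->2]=1 ship[0->1]=1 prod=2 -> [6 3 3]
Step 4: demand=4,sold=3 ship[1->2]=1 ship[0->1]=1 prod=2 -> [7 3 1]
Step 5: demand=4,sold=1 ship[1->2]=1 ship[0->1]=1 prod=2 -> [8 3 1]
Step 6: demand=4,sold=1 ship[1->2]=1 ship[0->1]=1 prod=2 -> [9 3 1]
Step 7: demand=4,sold=1 ship[1->2]=1 ship[0->1]=1 prod=2 -> [10 3 1]
Step 8: demand=4,sold=1 ship[1->2]=1 ship[0->1]=1 prod=2 -> [11 3 1]
Step 9: demand=4,sold=1 ship[1->2]=1 ship[0->1]=1 prod=2 -> [12 3 1]
Step 10: demand=4,sold=1 ship[1->2]=1 ship[0->1]=1 prod=2 -> [13 3 1]
Step 11: demand=4,sold=1 ship[1->2]=1 ship[0->1]=1 prod=2 -> [14 3 1]
Step 12: demand=4,sold=1 ship[1->2]=1 ship[0->1]=1 prod=2 -> [15 3 1]
First stockout at step 4

4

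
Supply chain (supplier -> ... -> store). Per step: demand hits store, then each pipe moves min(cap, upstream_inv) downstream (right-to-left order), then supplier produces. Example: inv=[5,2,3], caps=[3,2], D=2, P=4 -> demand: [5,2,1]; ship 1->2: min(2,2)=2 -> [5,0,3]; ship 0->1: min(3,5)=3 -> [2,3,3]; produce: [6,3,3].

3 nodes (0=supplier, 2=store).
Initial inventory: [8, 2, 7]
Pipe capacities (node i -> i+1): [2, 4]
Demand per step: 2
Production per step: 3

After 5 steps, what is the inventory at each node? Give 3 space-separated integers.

Step 1: demand=2,sold=2 ship[1->2]=2 ship[0->1]=2 prod=3 -> inv=[9 2 7]
Step 2: demand=2,sold=2 ship[1->2]=2 ship[0->1]=2 prod=3 -> inv=[10 2 7]
Step 3: demand=2,sold=2 ship[1->2]=2 ship[0->1]=2 prod=3 -> inv=[11 2 7]
Step 4: demand=2,sold=2 ship[1->2]=2 ship[0->1]=2 prod=3 -> inv=[12 2 7]
Step 5: demand=2,sold=2 ship[1->2]=2 ship[0->1]=2 prod=3 -> inv=[13 2 7]

13 2 7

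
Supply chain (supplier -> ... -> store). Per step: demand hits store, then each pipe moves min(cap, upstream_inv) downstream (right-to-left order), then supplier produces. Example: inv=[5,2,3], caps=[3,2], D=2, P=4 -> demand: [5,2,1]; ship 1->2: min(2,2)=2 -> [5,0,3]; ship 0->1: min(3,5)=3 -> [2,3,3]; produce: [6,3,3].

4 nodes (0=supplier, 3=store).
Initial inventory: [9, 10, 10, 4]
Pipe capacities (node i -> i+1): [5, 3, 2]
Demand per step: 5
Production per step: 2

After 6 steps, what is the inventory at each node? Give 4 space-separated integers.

Step 1: demand=5,sold=4 ship[2->3]=2 ship[1->2]=3 ship[0->1]=5 prod=2 -> inv=[6 12 11 2]
Step 2: demand=5,sold=2 ship[2->3]=2 ship[1->2]=3 ship[0->1]=5 prod=2 -> inv=[3 14 12 2]
Step 3: demand=5,sold=2 ship[2->3]=2 ship[1->2]=3 ship[0->1]=3 prod=2 -> inv=[2 14 13 2]
Step 4: demand=5,sold=2 ship[2->3]=2 ship[1->2]=3 ship[0->1]=2 prod=2 -> inv=[2 13 14 2]
Step 5: demand=5,sold=2 ship[2->3]=2 ship[1->2]=3 ship[0->1]=2 prod=2 -> inv=[2 12 15 2]
Step 6: demand=5,sold=2 ship[2->3]=2 ship[1->2]=3 ship[0->1]=2 prod=2 -> inv=[2 11 16 2]

2 11 16 2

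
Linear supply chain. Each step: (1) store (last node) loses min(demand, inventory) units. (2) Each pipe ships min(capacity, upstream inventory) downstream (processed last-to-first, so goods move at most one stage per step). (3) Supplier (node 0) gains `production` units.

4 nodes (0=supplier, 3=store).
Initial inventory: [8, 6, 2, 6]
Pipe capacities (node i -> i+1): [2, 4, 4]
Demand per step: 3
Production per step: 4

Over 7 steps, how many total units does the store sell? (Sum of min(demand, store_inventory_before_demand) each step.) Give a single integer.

Answer: 21

Derivation:
Step 1: sold=3 (running total=3) -> [10 4 4 5]
Step 2: sold=3 (running total=6) -> [12 2 4 6]
Step 3: sold=3 (running total=9) -> [14 2 2 7]
Step 4: sold=3 (running total=12) -> [16 2 2 6]
Step 5: sold=3 (running total=15) -> [18 2 2 5]
Step 6: sold=3 (running total=18) -> [20 2 2 4]
Step 7: sold=3 (running total=21) -> [22 2 2 3]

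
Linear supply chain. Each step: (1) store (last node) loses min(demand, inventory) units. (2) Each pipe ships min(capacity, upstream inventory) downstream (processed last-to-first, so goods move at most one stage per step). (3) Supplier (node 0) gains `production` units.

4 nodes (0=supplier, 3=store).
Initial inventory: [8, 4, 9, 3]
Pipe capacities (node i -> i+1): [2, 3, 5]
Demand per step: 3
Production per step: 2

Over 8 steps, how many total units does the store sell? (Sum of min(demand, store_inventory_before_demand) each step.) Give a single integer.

Answer: 24

Derivation:
Step 1: sold=3 (running total=3) -> [8 3 7 5]
Step 2: sold=3 (running total=6) -> [8 2 5 7]
Step 3: sold=3 (running total=9) -> [8 2 2 9]
Step 4: sold=3 (running total=12) -> [8 2 2 8]
Step 5: sold=3 (running total=15) -> [8 2 2 7]
Step 6: sold=3 (running total=18) -> [8 2 2 6]
Step 7: sold=3 (running total=21) -> [8 2 2 5]
Step 8: sold=3 (running total=24) -> [8 2 2 4]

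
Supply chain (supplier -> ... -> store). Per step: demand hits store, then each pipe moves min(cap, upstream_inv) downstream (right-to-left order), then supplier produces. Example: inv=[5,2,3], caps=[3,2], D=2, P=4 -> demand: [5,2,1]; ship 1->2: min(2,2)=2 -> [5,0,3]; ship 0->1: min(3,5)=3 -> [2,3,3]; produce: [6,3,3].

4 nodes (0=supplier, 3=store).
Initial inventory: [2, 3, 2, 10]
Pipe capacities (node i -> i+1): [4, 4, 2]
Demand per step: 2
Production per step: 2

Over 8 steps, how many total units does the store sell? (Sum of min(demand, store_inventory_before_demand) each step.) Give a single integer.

Step 1: sold=2 (running total=2) -> [2 2 3 10]
Step 2: sold=2 (running total=4) -> [2 2 3 10]
Step 3: sold=2 (running total=6) -> [2 2 3 10]
Step 4: sold=2 (running total=8) -> [2 2 3 10]
Step 5: sold=2 (running total=10) -> [2 2 3 10]
Step 6: sold=2 (running total=12) -> [2 2 3 10]
Step 7: sold=2 (running total=14) -> [2 2 3 10]
Step 8: sold=2 (running total=16) -> [2 2 3 10]

Answer: 16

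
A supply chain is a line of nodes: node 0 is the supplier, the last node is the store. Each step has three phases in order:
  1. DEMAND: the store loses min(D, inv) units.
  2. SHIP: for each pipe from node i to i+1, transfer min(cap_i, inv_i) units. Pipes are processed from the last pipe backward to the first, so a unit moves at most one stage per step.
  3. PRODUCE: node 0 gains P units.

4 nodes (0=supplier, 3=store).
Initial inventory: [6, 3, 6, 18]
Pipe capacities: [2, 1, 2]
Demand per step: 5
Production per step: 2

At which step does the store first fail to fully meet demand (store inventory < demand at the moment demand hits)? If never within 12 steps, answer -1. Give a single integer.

Step 1: demand=5,sold=5 ship[2->3]=2 ship[1->2]=1 ship[0->1]=2 prod=2 -> [6 4 5 15]
Step 2: demand=5,sold=5 ship[2->3]=2 ship[1->2]=1 ship[0->1]=2 prod=2 -> [6 5 4 12]
Step 3: demand=5,sold=5 ship[2->3]=2 ship[1->2]=1 ship[0->1]=2 prod=2 -> [6 6 3 9]
Step 4: demand=5,sold=5 ship[2->3]=2 ship[1->2]=1 ship[0->1]=2 prod=2 -> [6 7 2 6]
Step 5: demand=5,sold=5 ship[2->3]=2 ship[1->2]=1 ship[0->1]=2 prod=2 -> [6 8 1 3]
Step 6: demand=5,sold=3 ship[2->3]=1 ship[1->2]=1 ship[0->1]=2 prod=2 -> [6 9 1 1]
Step 7: demand=5,sold=1 ship[2->3]=1 ship[1->2]=1 ship[0->1]=2 prod=2 -> [6 10 1 1]
Step 8: demand=5,sold=1 ship[2->3]=1 ship[1->2]=1 ship[0->1]=2 prod=2 -> [6 11 1 1]
Step 9: demand=5,sold=1 ship[2->3]=1 ship[1->2]=1 ship[0->1]=2 prod=2 -> [6 12 1 1]
Step 10: demand=5,sold=1 ship[2->3]=1 ship[1->2]=1 ship[0->1]=2 prod=2 -> [6 13 1 1]
Step 11: demand=5,sold=1 ship[2->3]=1 ship[1->2]=1 ship[0->1]=2 prod=2 -> [6 14 1 1]
Step 12: demand=5,sold=1 ship[2->3]=1 ship[1->2]=1 ship[0->1]=2 prod=2 -> [6 15 1 1]
First stockout at step 6

6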